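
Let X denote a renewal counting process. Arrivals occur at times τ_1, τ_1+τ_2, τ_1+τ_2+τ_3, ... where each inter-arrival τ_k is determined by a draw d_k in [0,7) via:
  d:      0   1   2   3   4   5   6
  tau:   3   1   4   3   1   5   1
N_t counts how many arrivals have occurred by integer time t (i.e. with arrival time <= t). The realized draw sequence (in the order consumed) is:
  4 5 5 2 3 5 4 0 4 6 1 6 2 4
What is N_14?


draw d_1=4: τ_1=1, arrival time A_1=1
draw d_2=5: τ_2=5, arrival time A_2=6
draw d_3=5: τ_3=5, arrival time A_3=11
draw d_4=2: τ_4=4, arrival time A_4=15
draw d_5=3: τ_5=3, arrival time A_5=18
draw d_6=5: τ_6=5, arrival time A_6=23
draw d_7=4: τ_7=1, arrival time A_7=24
draw d_8=0: τ_8=3, arrival time A_8=27
draw d_9=4: τ_9=1, arrival time A_9=28
draw d_10=6: τ_10=1, arrival time A_10=29
draw d_11=1: τ_11=1, arrival time A_11=30
draw d_12=6: τ_12=1, arrival time A_12=31
draw d_13=2: τ_13=4, arrival time A_13=35
draw d_14=4: τ_14=1, arrival time A_14=36
N_t over t=0..14: 0:0 1:1 2:1 3:1 4:1 5:1 6:2 7:2 8:2 9:2 10:2 11:3 12:3 13:3 14:3

3


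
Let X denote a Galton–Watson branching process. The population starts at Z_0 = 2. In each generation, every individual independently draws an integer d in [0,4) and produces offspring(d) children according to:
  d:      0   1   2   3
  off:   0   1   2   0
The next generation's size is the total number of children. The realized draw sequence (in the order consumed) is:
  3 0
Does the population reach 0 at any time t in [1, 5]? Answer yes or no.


yes

gen 0: Z_0=2, draws=[3, 0], offspring=[0, 0], Z_1=0
gen 1: Z_1=0, draws=[], offspring=[], Z_2=0
gen 2: Z_2=0, draws=[], offspring=[], Z_3=0
gen 3: Z_3=0, draws=[], offspring=[], Z_4=0
gen 4: Z_4=0, draws=[], offspring=[], Z_5=0


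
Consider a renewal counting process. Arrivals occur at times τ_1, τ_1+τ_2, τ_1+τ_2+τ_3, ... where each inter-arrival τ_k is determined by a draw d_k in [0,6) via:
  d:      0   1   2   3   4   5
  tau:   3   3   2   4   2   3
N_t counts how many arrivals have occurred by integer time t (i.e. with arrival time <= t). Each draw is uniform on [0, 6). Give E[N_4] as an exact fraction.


Inter-arrival values over d=0..5: [3, 3, 2, 4, 2, 3]
Each d has probability 1/6, so the pmf of τ is: f(2) = 1/3, f(3) = 1/2, f(4) = 1/6
Renewal equation for m(n) = E[N_n]: condition on τ_1 = k (if k <= n, one arrival plus a fresh copy on the remaining n−k steps): m(n) = F(n) + Σ_{k<=n} f(k)·m(n−k), where F(n) = P(τ <= n) and m(0) = 0
m(1) = F(1) = 0
m(2) = F(2) = 1/3
m(3) = F(3) = 5/6
m(4) = F(4) + f(2)·m(2) = 1 + 1/3·1/3 = 10/9
E[N_4] = m(4) = 10/9

10/9


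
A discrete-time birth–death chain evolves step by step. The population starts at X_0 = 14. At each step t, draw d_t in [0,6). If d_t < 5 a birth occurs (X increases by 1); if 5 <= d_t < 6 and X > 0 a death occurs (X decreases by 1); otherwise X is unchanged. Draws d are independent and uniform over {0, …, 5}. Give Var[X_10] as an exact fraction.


50/9

X can drop by at most 1 per step and X_0 = 14 > T = 10, so X_t >= 14 − t >= 4 > 0 for every t <= 10: the floor at 0 (the 'and X > 0' condition) never binds. Hence X_10 = X_0 + Σ_{t<10} Y_t with i.i.d. increments Y_t = y(d_t) ∈ {+1, −1, 0}.
Outcome values over d=0..5: [1, 1, 1, 1, 1, -1]
Σy = 4, Σy² = 6, M = 6
μ = 4/6 = 2/3,  σ² = 6/6 − (2/3)² = 5/9
Independent increments: Var[X_10] = 10·σ² = 10·(5/9) = 50/9


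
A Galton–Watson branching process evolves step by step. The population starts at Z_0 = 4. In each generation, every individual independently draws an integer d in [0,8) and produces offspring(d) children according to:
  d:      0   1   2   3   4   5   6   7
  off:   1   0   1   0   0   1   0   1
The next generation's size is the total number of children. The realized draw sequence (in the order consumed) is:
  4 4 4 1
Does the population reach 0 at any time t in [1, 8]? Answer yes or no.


yes

gen 0: Z_0=4, draws=[4, 4, 4, 1], offspring=[0, 0, 0, 0], Z_1=0
gen 1: Z_1=0, draws=[], offspring=[], Z_2=0
gen 2: Z_2=0, draws=[], offspring=[], Z_3=0
gen 3: Z_3=0, draws=[], offspring=[], Z_4=0
gen 4: Z_4=0, draws=[], offspring=[], Z_5=0
gen 5: Z_5=0, draws=[], offspring=[], Z_6=0
gen 6: Z_6=0, draws=[], offspring=[], Z_7=0
gen 7: Z_7=0, draws=[], offspring=[], Z_8=0


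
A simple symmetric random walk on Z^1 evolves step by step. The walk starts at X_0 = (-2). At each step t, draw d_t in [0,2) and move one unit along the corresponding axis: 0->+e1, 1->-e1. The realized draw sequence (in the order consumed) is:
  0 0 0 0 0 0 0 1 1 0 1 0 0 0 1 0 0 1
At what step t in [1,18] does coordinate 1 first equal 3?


5

t=0: X=(-2), d=0 → +e1, X_1=(-1)
t=1: X=(-1), d=0 → +e1, X_2=(0)
t=2: X=(0), d=0 → +e1, X_3=(1)
t=3: X=(1), d=0 → +e1, X_4=(2)
t=4: X=(2), d=0 → +e1, X_5=(3)
t=5: X=(3), d=0 → +e1, X_6=(4)
t=6: X=(4), d=0 → +e1, X_7=(5)
t=7: X=(5), d=1 → -e1, X_8=(4)
t=8: X=(4), d=1 → -e1, X_9=(3)
t=9: X=(3), d=0 → +e1, X_10=(4)
t=10: X=(4), d=1 → -e1, X_11=(3)
t=11: X=(3), d=0 → +e1, X_12=(4)
t=12: X=(4), d=0 → +e1, X_13=(5)
t=13: X=(5), d=0 → +e1, X_14=(6)
t=14: X=(6), d=1 → -e1, X_15=(5)
t=15: X=(5), d=0 → +e1, X_16=(6)
t=16: X=(6), d=0 → +e1, X_17=(7)
t=17: X=(7), d=1 → -e1, X_18=(6)


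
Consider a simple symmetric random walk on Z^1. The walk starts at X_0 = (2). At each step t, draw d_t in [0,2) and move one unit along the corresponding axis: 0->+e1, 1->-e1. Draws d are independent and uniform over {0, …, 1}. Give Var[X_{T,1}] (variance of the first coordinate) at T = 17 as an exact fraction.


Outcome values over d=0..1: [1, -1]
Σy = 0, Σy² = 2, M = 2
μ = 0/2 = 0,  σ² = 2/2 − (0)² = 1
Independent increments: Var[X_17] = 17·σ² = 17·(1) = 17

17


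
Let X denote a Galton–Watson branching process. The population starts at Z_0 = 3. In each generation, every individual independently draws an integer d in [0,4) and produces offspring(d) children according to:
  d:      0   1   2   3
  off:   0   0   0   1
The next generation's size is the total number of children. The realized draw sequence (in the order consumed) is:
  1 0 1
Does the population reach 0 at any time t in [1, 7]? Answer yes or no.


gen 0: Z_0=3, draws=[1, 0, 1], offspring=[0, 0, 0], Z_1=0
gen 1: Z_1=0, draws=[], offspring=[], Z_2=0
gen 2: Z_2=0, draws=[], offspring=[], Z_3=0
gen 3: Z_3=0, draws=[], offspring=[], Z_4=0
gen 4: Z_4=0, draws=[], offspring=[], Z_5=0
gen 5: Z_5=0, draws=[], offspring=[], Z_6=0
gen 6: Z_6=0, draws=[], offspring=[], Z_7=0

yes


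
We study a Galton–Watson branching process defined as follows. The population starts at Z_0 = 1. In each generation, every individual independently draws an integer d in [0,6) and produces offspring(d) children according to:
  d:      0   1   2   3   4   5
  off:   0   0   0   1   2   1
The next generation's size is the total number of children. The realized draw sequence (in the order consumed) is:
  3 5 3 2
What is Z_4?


gen 0: Z_0=1, draws=[3], offspring=[1], Z_1=1
gen 1: Z_1=1, draws=[5], offspring=[1], Z_2=1
gen 2: Z_2=1, draws=[3], offspring=[1], Z_3=1
gen 3: Z_3=1, draws=[2], offspring=[0], Z_4=0

0


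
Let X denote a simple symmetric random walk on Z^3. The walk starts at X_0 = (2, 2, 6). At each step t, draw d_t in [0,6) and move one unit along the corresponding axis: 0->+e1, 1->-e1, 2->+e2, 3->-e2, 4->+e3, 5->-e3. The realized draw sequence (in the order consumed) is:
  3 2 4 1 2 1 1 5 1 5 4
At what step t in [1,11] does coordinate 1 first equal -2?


9

t=0: X=(2, 2, 6), d=3 → -e2, X_1=(2, 1, 6)
t=1: X=(2, 1, 6), d=2 → +e2, X_2=(2, 2, 6)
t=2: X=(2, 2, 6), d=4 → +e3, X_3=(2, 2, 7)
t=3: X=(2, 2, 7), d=1 → -e1, X_4=(1, 2, 7)
t=4: X=(1, 2, 7), d=2 → +e2, X_5=(1, 3, 7)
t=5: X=(1, 3, 7), d=1 → -e1, X_6=(0, 3, 7)
t=6: X=(0, 3, 7), d=1 → -e1, X_7=(-1, 3, 7)
t=7: X=(-1, 3, 7), d=5 → -e3, X_8=(-1, 3, 6)
t=8: X=(-1, 3, 6), d=1 → -e1, X_9=(-2, 3, 6)
t=9: X=(-2, 3, 6), d=5 → -e3, X_10=(-2, 3, 5)
t=10: X=(-2, 3, 5), d=4 → +e3, X_11=(-2, 3, 6)


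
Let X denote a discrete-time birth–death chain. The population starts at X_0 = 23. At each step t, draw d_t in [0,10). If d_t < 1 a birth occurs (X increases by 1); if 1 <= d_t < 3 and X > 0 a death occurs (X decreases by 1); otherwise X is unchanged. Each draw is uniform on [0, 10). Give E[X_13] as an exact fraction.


X can drop by at most 1 per step and X_0 = 23 > T = 13, so X_t >= 23 − t >= 10 > 0 for every t <= 13: the floor at 0 (the 'and X > 0' condition) never binds. Hence X_13 = X_0 + Σ_{t<13} Y_t with i.i.d. increments Y_t = y(d_t) ∈ {+1, −1, 0}.
Outcome values over d=0..9: [1, -1, -1, 0, 0, 0, 0, 0, 0, 0]
Σy = -1, Σy² = 3, M = 10
μ = -1/10 = -1/10,  σ² = 3/10 − (-1/10)² = 29/100
E[X_13] = 23 + 13·(-1/10) = 217/10

217/10


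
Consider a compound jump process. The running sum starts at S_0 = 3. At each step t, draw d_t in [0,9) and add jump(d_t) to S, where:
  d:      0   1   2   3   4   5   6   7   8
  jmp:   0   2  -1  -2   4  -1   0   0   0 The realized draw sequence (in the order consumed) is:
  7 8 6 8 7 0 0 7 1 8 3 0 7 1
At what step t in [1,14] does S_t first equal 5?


9

t=0: S=3, d=7, jump=0, S_1=3
t=1: S=3, d=8, jump=0, S_2=3
t=2: S=3, d=6, jump=0, S_3=3
t=3: S=3, d=8, jump=0, S_4=3
t=4: S=3, d=7, jump=0, S_5=3
t=5: S=3, d=0, jump=0, S_6=3
t=6: S=3, d=0, jump=0, S_7=3
t=7: S=3, d=7, jump=0, S_8=3
t=8: S=3, d=1, jump=2, S_9=5
t=9: S=5, d=8, jump=0, S_10=5
t=10: S=5, d=3, jump=-2, S_11=3
t=11: S=3, d=0, jump=0, S_12=3
t=12: S=3, d=7, jump=0, S_13=3
t=13: S=3, d=1, jump=2, S_14=5


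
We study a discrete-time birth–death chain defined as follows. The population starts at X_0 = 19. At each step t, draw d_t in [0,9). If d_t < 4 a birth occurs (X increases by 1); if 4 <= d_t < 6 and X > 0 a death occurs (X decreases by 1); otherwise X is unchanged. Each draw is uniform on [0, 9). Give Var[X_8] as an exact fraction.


400/81

X can drop by at most 1 per step and X_0 = 19 > T = 8, so X_t >= 19 − t >= 11 > 0 for every t <= 8: the floor at 0 (the 'and X > 0' condition) never binds. Hence X_8 = X_0 + Σ_{t<8} Y_t with i.i.d. increments Y_t = y(d_t) ∈ {+1, −1, 0}.
Outcome values over d=0..8: [1, 1, 1, 1, -1, -1, 0, 0, 0]
Σy = 2, Σy² = 6, M = 9
μ = 2/9 = 2/9,  σ² = 6/9 − (2/9)² = 50/81
Independent increments: Var[X_8] = 8·σ² = 8·(50/81) = 400/81


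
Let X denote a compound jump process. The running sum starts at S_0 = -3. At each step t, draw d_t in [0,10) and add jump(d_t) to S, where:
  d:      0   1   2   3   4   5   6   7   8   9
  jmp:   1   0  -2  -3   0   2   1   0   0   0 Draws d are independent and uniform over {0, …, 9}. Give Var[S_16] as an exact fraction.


756/25

Outcome values over d=0..9: [1, 0, -2, -3, 0, 2, 1, 0, 0, 0]
Σy = -1, Σy² = 19, M = 10
μ = -1/10 = -1/10,  σ² = 19/10 − (-1/10)² = 189/100
Independent increments: Var[S_16] = 16·σ² = 16·(189/100) = 756/25


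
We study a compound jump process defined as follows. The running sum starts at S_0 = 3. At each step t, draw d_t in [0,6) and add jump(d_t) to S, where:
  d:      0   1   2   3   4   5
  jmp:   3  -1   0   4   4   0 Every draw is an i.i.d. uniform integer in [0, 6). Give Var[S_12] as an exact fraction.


Outcome values over d=0..5: [3, -1, 0, 4, 4, 0]
Σy = 10, Σy² = 42, M = 6
μ = 10/6 = 5/3,  σ² = 42/6 − (5/3)² = 38/9
Independent increments: Var[S_12] = 12·σ² = 12·(38/9) = 152/3

152/3


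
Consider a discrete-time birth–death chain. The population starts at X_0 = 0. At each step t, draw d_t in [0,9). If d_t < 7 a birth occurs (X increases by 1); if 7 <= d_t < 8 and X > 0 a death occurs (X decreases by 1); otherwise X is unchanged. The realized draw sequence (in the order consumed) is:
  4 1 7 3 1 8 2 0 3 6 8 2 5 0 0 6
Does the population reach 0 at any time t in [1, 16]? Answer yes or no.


no

t=0: X=0, d=4 → birth, X_1=1
t=1: X=1, d=1 → birth, X_2=2
t=2: X=2, d=7 → death, X_3=1
t=3: X=1, d=3 → birth, X_4=2
t=4: X=2, d=1 → birth, X_5=3
t=5: X=3, d=8 → hold, X_6=3
t=6: X=3, d=2 → birth, X_7=4
t=7: X=4, d=0 → birth, X_8=5
t=8: X=5, d=3 → birth, X_9=6
t=9: X=6, d=6 → birth, X_10=7
t=10: X=7, d=8 → hold, X_11=7
t=11: X=7, d=2 → birth, X_12=8
t=12: X=8, d=5 → birth, X_13=9
t=13: X=9, d=0 → birth, X_14=10
t=14: X=10, d=0 → birth, X_15=11
t=15: X=11, d=6 → birth, X_16=12


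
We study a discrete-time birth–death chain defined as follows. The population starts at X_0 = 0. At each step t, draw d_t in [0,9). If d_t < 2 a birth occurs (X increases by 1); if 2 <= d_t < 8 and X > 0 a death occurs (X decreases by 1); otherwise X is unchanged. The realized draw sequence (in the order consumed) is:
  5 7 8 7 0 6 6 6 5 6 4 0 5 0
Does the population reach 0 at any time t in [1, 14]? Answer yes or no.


yes

t=0: X=0, d=5 → hold, X_1=0
t=1: X=0, d=7 → hold, X_2=0
t=2: X=0, d=8 → hold, X_3=0
t=3: X=0, d=7 → hold, X_4=0
t=4: X=0, d=0 → birth, X_5=1
t=5: X=1, d=6 → death, X_6=0
t=6: X=0, d=6 → hold, X_7=0
t=7: X=0, d=6 → hold, X_8=0
t=8: X=0, d=5 → hold, X_9=0
t=9: X=0, d=6 → hold, X_10=0
t=10: X=0, d=4 → hold, X_11=0
t=11: X=0, d=0 → birth, X_12=1
t=12: X=1, d=5 → death, X_13=0
t=13: X=0, d=0 → birth, X_14=1


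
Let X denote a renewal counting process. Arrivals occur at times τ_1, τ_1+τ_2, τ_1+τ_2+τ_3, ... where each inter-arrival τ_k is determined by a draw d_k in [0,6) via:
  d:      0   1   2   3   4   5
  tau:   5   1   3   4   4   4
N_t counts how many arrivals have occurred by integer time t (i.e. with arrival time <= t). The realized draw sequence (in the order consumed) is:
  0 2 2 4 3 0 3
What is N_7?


1

draw d_1=0: τ_1=5, arrival time A_1=5
draw d_2=2: τ_2=3, arrival time A_2=8
draw d_3=2: τ_3=3, arrival time A_3=11
draw d_4=4: τ_4=4, arrival time A_4=15
draw d_5=3: τ_5=4, arrival time A_5=19
draw d_6=0: τ_6=5, arrival time A_6=24
draw d_7=3: τ_7=4, arrival time A_7=28
N_t over t=0..7: 0:0 1:0 2:0 3:0 4:0 5:1 6:1 7:1


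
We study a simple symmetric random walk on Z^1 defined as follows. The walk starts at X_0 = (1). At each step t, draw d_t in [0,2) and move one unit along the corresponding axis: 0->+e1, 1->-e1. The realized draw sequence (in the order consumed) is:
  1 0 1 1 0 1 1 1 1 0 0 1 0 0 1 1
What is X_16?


t=0: X=(1), d=1 → -e1, X_1=(0)
t=1: X=(0), d=0 → +e1, X_2=(1)
t=2: X=(1), d=1 → -e1, X_3=(0)
t=3: X=(0), d=1 → -e1, X_4=(-1)
t=4: X=(-1), d=0 → +e1, X_5=(0)
t=5: X=(0), d=1 → -e1, X_6=(-1)
t=6: X=(-1), d=1 → -e1, X_7=(-2)
t=7: X=(-2), d=1 → -e1, X_8=(-3)
t=8: X=(-3), d=1 → -e1, X_9=(-4)
t=9: X=(-4), d=0 → +e1, X_10=(-3)
t=10: X=(-3), d=0 → +e1, X_11=(-2)
t=11: X=(-2), d=1 → -e1, X_12=(-3)
t=12: X=(-3), d=0 → +e1, X_13=(-2)
t=13: X=(-2), d=0 → +e1, X_14=(-1)
t=14: X=(-1), d=1 → -e1, X_15=(-2)
t=15: X=(-2), d=1 → -e1, X_16=(-3)

(-3)


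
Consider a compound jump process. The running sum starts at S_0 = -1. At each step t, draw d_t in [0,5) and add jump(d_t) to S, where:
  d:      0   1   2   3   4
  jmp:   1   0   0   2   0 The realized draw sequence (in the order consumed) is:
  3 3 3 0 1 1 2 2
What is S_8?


6

t=0: S=-1, d=3, jump=2, S_1=1
t=1: S=1, d=3, jump=2, S_2=3
t=2: S=3, d=3, jump=2, S_3=5
t=3: S=5, d=0, jump=1, S_4=6
t=4: S=6, d=1, jump=0, S_5=6
t=5: S=6, d=1, jump=0, S_6=6
t=6: S=6, d=2, jump=0, S_7=6
t=7: S=6, d=2, jump=0, S_8=6


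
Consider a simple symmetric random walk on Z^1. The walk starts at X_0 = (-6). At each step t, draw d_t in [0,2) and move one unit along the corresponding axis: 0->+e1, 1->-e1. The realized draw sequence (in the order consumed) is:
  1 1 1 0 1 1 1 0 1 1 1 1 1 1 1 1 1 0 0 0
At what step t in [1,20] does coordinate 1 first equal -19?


t=0: X=(-6), d=1 → -e1, X_1=(-7)
t=1: X=(-7), d=1 → -e1, X_2=(-8)
t=2: X=(-8), d=1 → -e1, X_3=(-9)
t=3: X=(-9), d=0 → +e1, X_4=(-8)
t=4: X=(-8), d=1 → -e1, X_5=(-9)
t=5: X=(-9), d=1 → -e1, X_6=(-10)
t=6: X=(-10), d=1 → -e1, X_7=(-11)
t=7: X=(-11), d=0 → +e1, X_8=(-10)
t=8: X=(-10), d=1 → -e1, X_9=(-11)
t=9: X=(-11), d=1 → -e1, X_10=(-12)
t=10: X=(-12), d=1 → -e1, X_11=(-13)
t=11: X=(-13), d=1 → -e1, X_12=(-14)
t=12: X=(-14), d=1 → -e1, X_13=(-15)
t=13: X=(-15), d=1 → -e1, X_14=(-16)
t=14: X=(-16), d=1 → -e1, X_15=(-17)
t=15: X=(-17), d=1 → -e1, X_16=(-18)
t=16: X=(-18), d=1 → -e1, X_17=(-19)
t=17: X=(-19), d=0 → +e1, X_18=(-18)
t=18: X=(-18), d=0 → +e1, X_19=(-17)
t=19: X=(-17), d=0 → +e1, X_20=(-16)

17


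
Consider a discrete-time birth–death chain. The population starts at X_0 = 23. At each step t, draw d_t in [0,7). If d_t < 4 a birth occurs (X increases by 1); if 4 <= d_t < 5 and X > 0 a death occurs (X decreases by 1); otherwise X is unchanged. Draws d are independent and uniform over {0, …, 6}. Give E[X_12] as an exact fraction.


X can drop by at most 1 per step and X_0 = 23 > T = 12, so X_t >= 23 − t >= 11 > 0 for every t <= 12: the floor at 0 (the 'and X > 0' condition) never binds. Hence X_12 = X_0 + Σ_{t<12} Y_t with i.i.d. increments Y_t = y(d_t) ∈ {+1, −1, 0}.
Outcome values over d=0..6: [1, 1, 1, 1, -1, 0, 0]
Σy = 3, Σy² = 5, M = 7
μ = 3/7 = 3/7,  σ² = 5/7 − (3/7)² = 26/49
E[X_12] = 23 + 12·(3/7) = 197/7

197/7


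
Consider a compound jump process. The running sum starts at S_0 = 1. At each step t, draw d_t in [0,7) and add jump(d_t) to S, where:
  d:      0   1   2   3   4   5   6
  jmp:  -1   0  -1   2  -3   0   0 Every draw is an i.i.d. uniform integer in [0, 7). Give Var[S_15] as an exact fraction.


Outcome values over d=0..6: [-1, 0, -1, 2, -3, 0, 0]
Σy = -3, Σy² = 15, M = 7
μ = -3/7 = -3/7,  σ² = 15/7 − (-3/7)² = 96/49
Independent increments: Var[S_15] = 15·σ² = 15·(96/49) = 1440/49

1440/49


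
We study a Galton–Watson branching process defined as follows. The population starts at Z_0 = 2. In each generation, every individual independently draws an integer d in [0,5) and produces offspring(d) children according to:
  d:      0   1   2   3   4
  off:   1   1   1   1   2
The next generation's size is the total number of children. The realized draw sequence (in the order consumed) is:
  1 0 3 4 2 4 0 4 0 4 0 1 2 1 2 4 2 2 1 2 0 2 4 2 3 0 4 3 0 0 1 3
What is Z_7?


9

gen 0: Z_0=2, draws=[1, 0], offspring=[1, 1], Z_1=2
gen 1: Z_1=2, draws=[3, 4], offspring=[1, 2], Z_2=3
gen 2: Z_2=3, draws=[2, 4, 0], offspring=[1, 2, 1], Z_3=4
gen 3: Z_3=4, draws=[4, 0, 4, 0], offspring=[2, 1, 2, 1], Z_4=6
gen 4: Z_4=6, draws=[1, 2, 1, 2, 4, 2], offspring=[1, 1, 1, 1, 2, 1], Z_5=7
gen 5: Z_5=7, draws=[2, 1, 2, 0, 2, 4, 2], offspring=[1, 1, 1, 1, 1, 2, 1], Z_6=8
gen 6: Z_6=8, draws=[3, 0, 4, 3, 0, 0, 1, 3], offspring=[1, 1, 2, 1, 1, 1, 1, 1], Z_7=9


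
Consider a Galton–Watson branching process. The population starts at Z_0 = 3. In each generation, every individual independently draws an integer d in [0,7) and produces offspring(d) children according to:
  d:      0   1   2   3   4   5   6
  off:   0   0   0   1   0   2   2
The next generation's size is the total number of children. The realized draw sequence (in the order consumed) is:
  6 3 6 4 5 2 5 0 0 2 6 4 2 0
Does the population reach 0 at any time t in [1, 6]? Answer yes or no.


gen 0: Z_0=3, draws=[6, 3, 6], offspring=[2, 1, 2], Z_1=5
gen 1: Z_1=5, draws=[4, 5, 2, 5, 0], offspring=[0, 2, 0, 2, 0], Z_2=4
gen 2: Z_2=4, draws=[0, 2, 6, 4], offspring=[0, 0, 2, 0], Z_3=2
gen 3: Z_3=2, draws=[2, 0], offspring=[0, 0], Z_4=0
gen 4: Z_4=0, draws=[], offspring=[], Z_5=0
gen 5: Z_5=0, draws=[], offspring=[], Z_6=0

yes


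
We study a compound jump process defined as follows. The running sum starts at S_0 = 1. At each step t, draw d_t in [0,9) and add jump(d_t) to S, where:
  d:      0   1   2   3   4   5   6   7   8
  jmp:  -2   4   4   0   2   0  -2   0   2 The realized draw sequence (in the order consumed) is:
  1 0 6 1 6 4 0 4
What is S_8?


t=0: S=1, d=1, jump=4, S_1=5
t=1: S=5, d=0, jump=-2, S_2=3
t=2: S=3, d=6, jump=-2, S_3=1
t=3: S=1, d=1, jump=4, S_4=5
t=4: S=5, d=6, jump=-2, S_5=3
t=5: S=3, d=4, jump=2, S_6=5
t=6: S=5, d=0, jump=-2, S_7=3
t=7: S=3, d=4, jump=2, S_8=5

5


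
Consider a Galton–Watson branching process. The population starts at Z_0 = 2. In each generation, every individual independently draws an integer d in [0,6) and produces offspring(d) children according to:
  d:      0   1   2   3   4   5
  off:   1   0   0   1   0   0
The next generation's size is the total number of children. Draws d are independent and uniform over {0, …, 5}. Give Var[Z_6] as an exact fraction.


1456/531441

Outcome values over d=0..5: [1, 0, 0, 1, 0, 0]
Σy = 2, Σy² = 2, M = 6
μ = 2/6 = 1/3,  σ² = 2/6 − (1/3)² = 2/9
V_0 = 0, E_0 = 2
V_1 = 2/9·E_0 + (1/3)²·V_0 = 4/9;  E_1 = 2/3
V_2 = 2/9·E_1 + (1/3)²·V_1 = 16/81;  E_2 = 2/9
V_3 = 2/9·E_2 + (1/3)²·V_2 = 52/729;  E_3 = 2/27
V_4 = 2/9·E_3 + (1/3)²·V_3 = 160/6561;  E_4 = 2/81
V_5 = 2/9·E_4 + (1/3)²·V_4 = 484/59049;  E_5 = 2/243
V_6 = 2/9·E_5 + (1/3)²·V_5 = 1456/531441;  E_6 = 2/729


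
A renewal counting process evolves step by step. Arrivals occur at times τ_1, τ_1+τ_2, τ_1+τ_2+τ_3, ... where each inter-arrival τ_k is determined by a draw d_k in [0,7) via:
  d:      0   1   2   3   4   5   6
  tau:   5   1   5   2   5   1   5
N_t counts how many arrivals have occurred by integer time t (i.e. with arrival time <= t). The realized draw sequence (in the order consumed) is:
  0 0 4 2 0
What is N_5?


1

draw d_1=0: τ_1=5, arrival time A_1=5
draw d_2=0: τ_2=5, arrival time A_2=10
draw d_3=4: τ_3=5, arrival time A_3=15
draw d_4=2: τ_4=5, arrival time A_4=20
draw d_5=0: τ_5=5, arrival time A_5=25
N_t over t=0..5: 0:0 1:0 2:0 3:0 4:0 5:1


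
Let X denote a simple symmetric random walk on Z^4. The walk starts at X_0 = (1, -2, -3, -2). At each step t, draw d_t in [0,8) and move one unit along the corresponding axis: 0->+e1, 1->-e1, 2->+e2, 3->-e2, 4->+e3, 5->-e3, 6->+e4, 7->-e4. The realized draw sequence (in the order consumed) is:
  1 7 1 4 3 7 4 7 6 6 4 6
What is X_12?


t=0: X=(1, -2, -3, -2), d=1 → -e1, X_1=(0, -2, -3, -2)
t=1: X=(0, -2, -3, -2), d=7 → -e4, X_2=(0, -2, -3, -3)
t=2: X=(0, -2, -3, -3), d=1 → -e1, X_3=(-1, -2, -3, -3)
t=3: X=(-1, -2, -3, -3), d=4 → +e3, X_4=(-1, -2, -2, -3)
t=4: X=(-1, -2, -2, -3), d=3 → -e2, X_5=(-1, -3, -2, -3)
t=5: X=(-1, -3, -2, -3), d=7 → -e4, X_6=(-1, -3, -2, -4)
t=6: X=(-1, -3, -2, -4), d=4 → +e3, X_7=(-1, -3, -1, -4)
t=7: X=(-1, -3, -1, -4), d=7 → -e4, X_8=(-1, -3, -1, -5)
t=8: X=(-1, -3, -1, -5), d=6 → +e4, X_9=(-1, -3, -1, -4)
t=9: X=(-1, -3, -1, -4), d=6 → +e4, X_10=(-1, -3, -1, -3)
t=10: X=(-1, -3, -1, -3), d=4 → +e3, X_11=(-1, -3, 0, -3)
t=11: X=(-1, -3, 0, -3), d=6 → +e4, X_12=(-1, -3, 0, -2)

(-1, -3, 0, -2)


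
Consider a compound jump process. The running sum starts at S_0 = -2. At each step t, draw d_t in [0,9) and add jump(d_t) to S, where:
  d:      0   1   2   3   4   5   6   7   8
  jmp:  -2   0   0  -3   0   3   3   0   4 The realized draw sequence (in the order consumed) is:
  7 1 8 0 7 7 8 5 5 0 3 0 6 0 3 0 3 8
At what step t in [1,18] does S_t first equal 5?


11

t=0: S=-2, d=7, jump=0, S_1=-2
t=1: S=-2, d=1, jump=0, S_2=-2
t=2: S=-2, d=8, jump=4, S_3=2
t=3: S=2, d=0, jump=-2, S_4=0
t=4: S=0, d=7, jump=0, S_5=0
t=5: S=0, d=7, jump=0, S_6=0
t=6: S=0, d=8, jump=4, S_7=4
t=7: S=4, d=5, jump=3, S_8=7
t=8: S=7, d=5, jump=3, S_9=10
t=9: S=10, d=0, jump=-2, S_10=8
t=10: S=8, d=3, jump=-3, S_11=5
t=11: S=5, d=0, jump=-2, S_12=3
t=12: S=3, d=6, jump=3, S_13=6
t=13: S=6, d=0, jump=-2, S_14=4
t=14: S=4, d=3, jump=-3, S_15=1
t=15: S=1, d=0, jump=-2, S_16=-1
t=16: S=-1, d=3, jump=-3, S_17=-4
t=17: S=-4, d=8, jump=4, S_18=0


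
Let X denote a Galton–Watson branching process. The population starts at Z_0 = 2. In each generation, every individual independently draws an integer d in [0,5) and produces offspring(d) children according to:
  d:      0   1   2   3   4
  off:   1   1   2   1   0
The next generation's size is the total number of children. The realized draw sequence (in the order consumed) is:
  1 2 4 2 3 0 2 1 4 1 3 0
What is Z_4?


3

gen 0: Z_0=2, draws=[1, 2], offspring=[1, 2], Z_1=3
gen 1: Z_1=3, draws=[4, 2, 3], offspring=[0, 2, 1], Z_2=3
gen 2: Z_2=3, draws=[0, 2, 1], offspring=[1, 2, 1], Z_3=4
gen 3: Z_3=4, draws=[4, 1, 3, 0], offspring=[0, 1, 1, 1], Z_4=3


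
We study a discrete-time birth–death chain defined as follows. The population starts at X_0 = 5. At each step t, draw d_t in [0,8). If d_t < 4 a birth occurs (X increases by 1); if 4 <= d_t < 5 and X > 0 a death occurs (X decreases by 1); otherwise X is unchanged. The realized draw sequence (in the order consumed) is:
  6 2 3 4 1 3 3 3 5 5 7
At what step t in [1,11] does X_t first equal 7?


3

t=0: X=5, d=6 → hold, X_1=5
t=1: X=5, d=2 → birth, X_2=6
t=2: X=6, d=3 → birth, X_3=7
t=3: X=7, d=4 → death, X_4=6
t=4: X=6, d=1 → birth, X_5=7
t=5: X=7, d=3 → birth, X_6=8
t=6: X=8, d=3 → birth, X_7=9
t=7: X=9, d=3 → birth, X_8=10
t=8: X=10, d=5 → hold, X_9=10
t=9: X=10, d=5 → hold, X_10=10
t=10: X=10, d=7 → hold, X_11=10


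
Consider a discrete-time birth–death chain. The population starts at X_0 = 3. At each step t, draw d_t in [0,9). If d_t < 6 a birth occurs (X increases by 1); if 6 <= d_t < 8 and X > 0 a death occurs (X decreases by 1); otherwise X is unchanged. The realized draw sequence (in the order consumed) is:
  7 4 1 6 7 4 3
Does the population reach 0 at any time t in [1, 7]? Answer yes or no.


t=0: X=3, d=7 → death, X_1=2
t=1: X=2, d=4 → birth, X_2=3
t=2: X=3, d=1 → birth, X_3=4
t=3: X=4, d=6 → death, X_4=3
t=4: X=3, d=7 → death, X_5=2
t=5: X=2, d=4 → birth, X_6=3
t=6: X=3, d=3 → birth, X_7=4

no


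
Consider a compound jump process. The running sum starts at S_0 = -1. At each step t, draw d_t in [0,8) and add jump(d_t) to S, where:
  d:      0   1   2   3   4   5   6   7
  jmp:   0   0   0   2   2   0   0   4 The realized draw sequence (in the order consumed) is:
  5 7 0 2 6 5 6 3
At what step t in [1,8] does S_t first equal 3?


2

t=0: S=-1, d=5, jump=0, S_1=-1
t=1: S=-1, d=7, jump=4, S_2=3
t=2: S=3, d=0, jump=0, S_3=3
t=3: S=3, d=2, jump=0, S_4=3
t=4: S=3, d=6, jump=0, S_5=3
t=5: S=3, d=5, jump=0, S_6=3
t=6: S=3, d=6, jump=0, S_7=3
t=7: S=3, d=3, jump=2, S_8=5


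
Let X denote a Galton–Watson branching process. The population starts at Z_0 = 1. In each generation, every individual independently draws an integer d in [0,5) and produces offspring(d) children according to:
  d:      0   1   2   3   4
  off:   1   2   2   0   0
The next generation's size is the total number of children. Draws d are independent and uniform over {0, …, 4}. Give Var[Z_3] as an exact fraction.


Outcome values over d=0..4: [1, 2, 2, 0, 0]
Σy = 5, Σy² = 9, M = 5
μ = 5/5 = 1,  σ² = 9/5 − (1)² = 4/5
V_0 = 0, E_0 = 1
V_1 = 4/5·E_0 + (1)²·V_0 = 4/5;  E_1 = 1
V_2 = 4/5·E_1 + (1)²·V_1 = 8/5;  E_2 = 1
V_3 = 4/5·E_2 + (1)²·V_2 = 12/5;  E_3 = 1

12/5


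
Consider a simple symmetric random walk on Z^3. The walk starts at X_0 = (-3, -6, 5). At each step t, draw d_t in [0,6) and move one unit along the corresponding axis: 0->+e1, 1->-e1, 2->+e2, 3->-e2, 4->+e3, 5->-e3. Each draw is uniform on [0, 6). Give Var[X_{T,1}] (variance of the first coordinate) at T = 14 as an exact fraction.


Outcome values over d=0..5: [1, -1, 0, 0, 0, 0]
Σy = 0, Σy² = 2, M = 6
μ = 0/6 = 0,  σ² = 2/6 − (0)² = 1/3
Independent increments: Var[X_14] = 14·σ² = 14·(1/3) = 14/3

14/3


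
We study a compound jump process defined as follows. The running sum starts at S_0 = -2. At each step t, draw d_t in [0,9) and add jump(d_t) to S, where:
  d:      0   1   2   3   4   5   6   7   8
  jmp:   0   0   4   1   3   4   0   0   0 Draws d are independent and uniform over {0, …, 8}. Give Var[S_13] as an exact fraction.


Outcome values over d=0..8: [0, 0, 4, 1, 3, 4, 0, 0, 0]
Σy = 12, Σy² = 42, M = 9
μ = 12/9 = 4/3,  σ² = 42/9 − (4/3)² = 26/9
Independent increments: Var[S_13] = 13·σ² = 13·(26/9) = 338/9

338/9


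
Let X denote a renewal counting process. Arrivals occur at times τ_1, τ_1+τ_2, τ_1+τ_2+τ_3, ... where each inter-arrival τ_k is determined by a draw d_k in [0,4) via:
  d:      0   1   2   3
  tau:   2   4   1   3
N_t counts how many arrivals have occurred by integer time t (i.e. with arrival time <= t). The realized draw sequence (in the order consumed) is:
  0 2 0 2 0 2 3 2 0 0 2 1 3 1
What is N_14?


draw d_1=0: τ_1=2, arrival time A_1=2
draw d_2=2: τ_2=1, arrival time A_2=3
draw d_3=0: τ_3=2, arrival time A_3=5
draw d_4=2: τ_4=1, arrival time A_4=6
draw d_5=0: τ_5=2, arrival time A_5=8
draw d_6=2: τ_6=1, arrival time A_6=9
draw d_7=3: τ_7=3, arrival time A_7=12
draw d_8=2: τ_8=1, arrival time A_8=13
draw d_9=0: τ_9=2, arrival time A_9=15
draw d_10=0: τ_10=2, arrival time A_10=17
draw d_11=2: τ_11=1, arrival time A_11=18
draw d_12=1: τ_12=4, arrival time A_12=22
draw d_13=3: τ_13=3, arrival time A_13=25
draw d_14=1: τ_14=4, arrival time A_14=29
N_t over t=0..14: 0:0 1:0 2:1 3:2 4:2 5:3 6:4 7:4 8:5 9:6 10:6 11:6 12:7 13:8 14:8

8


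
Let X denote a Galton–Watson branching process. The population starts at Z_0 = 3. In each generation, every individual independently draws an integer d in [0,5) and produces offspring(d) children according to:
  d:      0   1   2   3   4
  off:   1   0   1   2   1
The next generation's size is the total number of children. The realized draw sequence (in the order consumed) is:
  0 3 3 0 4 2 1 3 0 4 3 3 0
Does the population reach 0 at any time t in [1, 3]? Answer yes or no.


gen 0: Z_0=3, draws=[0, 3, 3], offspring=[1, 2, 2], Z_1=5
gen 1: Z_1=5, draws=[0, 4, 2, 1, 3], offspring=[1, 1, 1, 0, 2], Z_2=5
gen 2: Z_2=5, draws=[0, 4, 3, 3, 0], offspring=[1, 1, 2, 2, 1], Z_3=7

no


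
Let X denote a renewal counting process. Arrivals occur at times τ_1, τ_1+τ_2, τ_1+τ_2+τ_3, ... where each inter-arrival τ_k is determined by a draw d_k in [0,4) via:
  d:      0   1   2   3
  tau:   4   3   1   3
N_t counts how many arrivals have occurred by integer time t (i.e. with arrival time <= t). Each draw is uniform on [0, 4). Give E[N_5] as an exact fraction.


1589/1024

Inter-arrival values over d=0..3: [4, 3, 1, 3]
Each d has probability 1/4, so the pmf of τ is: f(1) = 1/4, f(3) = 1/2, f(4) = 1/4
Renewal equation for m(n) = E[N_n]: condition on τ_1 = k (if k <= n, one arrival plus a fresh copy on the remaining n−k steps): m(n) = F(n) + Σ_{k<=n} f(k)·m(n−k), where F(n) = P(τ <= n) and m(0) = 0
m(1) = F(1) = 1/4
m(2) = F(2) + f(1)·m(1) = 1/4 + 1/4·1/4 = 5/16
m(3) = F(3) + f(1)·m(2) = 3/4 + 1/4·5/16 = 53/64
m(4) = F(4) + f(1)·m(3) + f(3)·m(1) = 1 + 1/4·53/64 + 1/2·1/4 = 341/256
m(5) = F(5) + f(1)·m(4) + f(3)·m(2) + f(4)·m(1) = 1 + 1/4·341/256 + 1/2·5/16 + 1/4·1/4 = 1589/1024
E[N_5] = m(5) = 1589/1024


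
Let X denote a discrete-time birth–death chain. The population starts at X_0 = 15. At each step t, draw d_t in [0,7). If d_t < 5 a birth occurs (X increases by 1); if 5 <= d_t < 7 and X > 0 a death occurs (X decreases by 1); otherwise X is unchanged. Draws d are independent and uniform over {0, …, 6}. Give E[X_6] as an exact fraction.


X can drop by at most 1 per step and X_0 = 15 > T = 6, so X_t >= 15 − t >= 9 > 0 for every t <= 6: the floor at 0 (the 'and X > 0' condition) never binds. Hence X_6 = X_0 + Σ_{t<6} Y_t with i.i.d. increments Y_t = y(d_t) ∈ {+1, −1, 0}.
Outcome values over d=0..6: [1, 1, 1, 1, 1, -1, -1]
Σy = 3, Σy² = 7, M = 7
μ = 3/7 = 3/7,  σ² = 7/7 − (3/7)² = 40/49
E[X_6] = 15 + 6·(3/7) = 123/7

123/7


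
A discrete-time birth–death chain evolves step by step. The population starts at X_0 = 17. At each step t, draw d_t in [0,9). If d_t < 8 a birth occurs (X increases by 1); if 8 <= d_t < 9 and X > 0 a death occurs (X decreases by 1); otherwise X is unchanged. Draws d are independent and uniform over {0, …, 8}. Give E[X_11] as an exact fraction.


X can drop by at most 1 per step and X_0 = 17 > T = 11, so X_t >= 17 − t >= 6 > 0 for every t <= 11: the floor at 0 (the 'and X > 0' condition) never binds. Hence X_11 = X_0 + Σ_{t<11} Y_t with i.i.d. increments Y_t = y(d_t) ∈ {+1, −1, 0}.
Outcome values over d=0..8: [1, 1, 1, 1, 1, 1, 1, 1, -1]
Σy = 7, Σy² = 9, M = 9
μ = 7/9 = 7/9,  σ² = 9/9 − (7/9)² = 32/81
E[X_11] = 17 + 11·(7/9) = 230/9

230/9


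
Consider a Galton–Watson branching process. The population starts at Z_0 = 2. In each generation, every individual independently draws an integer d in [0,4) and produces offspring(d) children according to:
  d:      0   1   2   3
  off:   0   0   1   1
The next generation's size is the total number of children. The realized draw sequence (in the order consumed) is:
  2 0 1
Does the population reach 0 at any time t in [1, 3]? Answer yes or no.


yes

gen 0: Z_0=2, draws=[2, 0], offspring=[1, 0], Z_1=1
gen 1: Z_1=1, draws=[1], offspring=[0], Z_2=0
gen 2: Z_2=0, draws=[], offspring=[], Z_3=0


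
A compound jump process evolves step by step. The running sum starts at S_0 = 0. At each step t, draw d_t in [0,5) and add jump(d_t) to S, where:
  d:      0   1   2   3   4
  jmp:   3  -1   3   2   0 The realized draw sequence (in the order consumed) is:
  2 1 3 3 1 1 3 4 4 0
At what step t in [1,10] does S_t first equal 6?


4

t=0: S=0, d=2, jump=3, S_1=3
t=1: S=3, d=1, jump=-1, S_2=2
t=2: S=2, d=3, jump=2, S_3=4
t=3: S=4, d=3, jump=2, S_4=6
t=4: S=6, d=1, jump=-1, S_5=5
t=5: S=5, d=1, jump=-1, S_6=4
t=6: S=4, d=3, jump=2, S_7=6
t=7: S=6, d=4, jump=0, S_8=6
t=8: S=6, d=4, jump=0, S_9=6
t=9: S=6, d=0, jump=3, S_10=9


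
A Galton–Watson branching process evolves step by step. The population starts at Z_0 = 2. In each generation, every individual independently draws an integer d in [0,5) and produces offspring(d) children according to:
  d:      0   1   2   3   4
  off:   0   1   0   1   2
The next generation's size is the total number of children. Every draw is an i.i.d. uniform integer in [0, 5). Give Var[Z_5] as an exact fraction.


15059968/9765625

Outcome values over d=0..4: [0, 1, 0, 1, 2]
Σy = 4, Σy² = 6, M = 5
μ = 4/5 = 4/5,  σ² = 6/5 − (4/5)² = 14/25
V_0 = 0, E_0 = 2
V_1 = 14/25·E_0 + (4/5)²·V_0 = 28/25;  E_1 = 8/5
V_2 = 14/25·E_1 + (4/5)²·V_1 = 1008/625;  E_2 = 32/25
V_3 = 14/25·E_2 + (4/5)²·V_2 = 27328/15625;  E_3 = 128/125
V_4 = 14/25·E_3 + (4/5)²·V_3 = 661248/390625;  E_4 = 512/625
V_5 = 14/25·E_4 + (4/5)²·V_4 = 15059968/9765625;  E_5 = 2048/3125


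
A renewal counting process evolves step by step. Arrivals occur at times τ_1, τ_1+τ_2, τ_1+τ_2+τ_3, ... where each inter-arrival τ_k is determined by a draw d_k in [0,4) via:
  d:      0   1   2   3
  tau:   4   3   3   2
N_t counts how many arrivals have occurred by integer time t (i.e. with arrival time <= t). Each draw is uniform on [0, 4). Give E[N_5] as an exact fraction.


Inter-arrival values over d=0..3: [4, 3, 3, 2]
Each d has probability 1/4, so the pmf of τ is: f(2) = 1/4, f(3) = 1/2, f(4) = 1/4
Renewal equation for m(n) = E[N_n]: condition on τ_1 = k (if k <= n, one arrival plus a fresh copy on the remaining n−k steps): m(n) = F(n) + Σ_{k<=n} f(k)·m(n−k), where F(n) = P(τ <= n) and m(0) = 0
m(1) = F(1) = 0
m(2) = F(2) = 1/4
m(3) = F(3) = 3/4
m(4) = F(4) + f(2)·m(2) = 1 + 1/4·1/4 = 17/16
m(5) = F(5) + f(2)·m(3) + f(3)·m(2) = 1 + 1/4·3/4 + 1/2·1/4 = 21/16
E[N_5] = m(5) = 21/16

21/16


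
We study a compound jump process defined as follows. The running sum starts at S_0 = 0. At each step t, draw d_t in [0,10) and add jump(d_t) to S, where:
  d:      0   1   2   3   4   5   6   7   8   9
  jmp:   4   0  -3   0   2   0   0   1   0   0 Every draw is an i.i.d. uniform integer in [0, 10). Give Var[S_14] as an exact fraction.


994/25

Outcome values over d=0..9: [4, 0, -3, 0, 2, 0, 0, 1, 0, 0]
Σy = 4, Σy² = 30, M = 10
μ = 4/10 = 2/5,  σ² = 30/10 − (2/5)² = 71/25
Independent increments: Var[S_14] = 14·σ² = 14·(71/25) = 994/25


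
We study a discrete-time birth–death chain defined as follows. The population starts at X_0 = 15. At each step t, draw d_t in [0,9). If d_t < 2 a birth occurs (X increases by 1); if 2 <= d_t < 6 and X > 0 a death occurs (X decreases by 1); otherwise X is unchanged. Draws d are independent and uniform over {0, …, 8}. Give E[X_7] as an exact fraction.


121/9

X can drop by at most 1 per step and X_0 = 15 > T = 7, so X_t >= 15 − t >= 8 > 0 for every t <= 7: the floor at 0 (the 'and X > 0' condition) never binds. Hence X_7 = X_0 + Σ_{t<7} Y_t with i.i.d. increments Y_t = y(d_t) ∈ {+1, −1, 0}.
Outcome values over d=0..8: [1, 1, -1, -1, -1, -1, 0, 0, 0]
Σy = -2, Σy² = 6, M = 9
μ = -2/9 = -2/9,  σ² = 6/9 − (-2/9)² = 50/81
E[X_7] = 15 + 7·(-2/9) = 121/9


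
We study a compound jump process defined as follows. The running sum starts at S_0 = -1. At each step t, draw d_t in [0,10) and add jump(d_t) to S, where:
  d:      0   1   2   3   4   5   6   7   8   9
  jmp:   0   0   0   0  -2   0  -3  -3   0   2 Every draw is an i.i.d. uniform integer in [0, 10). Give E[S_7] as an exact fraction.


Outcome values over d=0..9: [0, 0, 0, 0, -2, 0, -3, -3, 0, 2]
Σy = -6, Σy² = 26, M = 10
μ = -6/10 = -3/5,  σ² = 26/10 − (-3/5)² = 56/25
E[S_7] = -1 + 7·(-3/5) = -26/5

-26/5


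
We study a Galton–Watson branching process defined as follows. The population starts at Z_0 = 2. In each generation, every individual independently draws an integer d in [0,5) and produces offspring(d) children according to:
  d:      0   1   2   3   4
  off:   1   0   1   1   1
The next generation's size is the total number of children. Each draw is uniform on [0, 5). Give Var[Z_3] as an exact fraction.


7808/15625

Outcome values over d=0..4: [1, 0, 1, 1, 1]
Σy = 4, Σy² = 4, M = 5
μ = 4/5 = 4/5,  σ² = 4/5 − (4/5)² = 4/25
V_0 = 0, E_0 = 2
V_1 = 4/25·E_0 + (4/5)²·V_0 = 8/25;  E_1 = 8/5
V_2 = 4/25·E_1 + (4/5)²·V_1 = 288/625;  E_2 = 32/25
V_3 = 4/25·E_2 + (4/5)²·V_2 = 7808/15625;  E_3 = 128/125


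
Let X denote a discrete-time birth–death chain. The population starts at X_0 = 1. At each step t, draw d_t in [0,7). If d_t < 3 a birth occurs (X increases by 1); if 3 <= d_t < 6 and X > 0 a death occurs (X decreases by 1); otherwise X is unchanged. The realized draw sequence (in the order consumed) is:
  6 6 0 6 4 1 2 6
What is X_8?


t=0: X=1, d=6 → hold, X_1=1
t=1: X=1, d=6 → hold, X_2=1
t=2: X=1, d=0 → birth, X_3=2
t=3: X=2, d=6 → hold, X_4=2
t=4: X=2, d=4 → death, X_5=1
t=5: X=1, d=1 → birth, X_6=2
t=6: X=2, d=2 → birth, X_7=3
t=7: X=3, d=6 → hold, X_8=3

3


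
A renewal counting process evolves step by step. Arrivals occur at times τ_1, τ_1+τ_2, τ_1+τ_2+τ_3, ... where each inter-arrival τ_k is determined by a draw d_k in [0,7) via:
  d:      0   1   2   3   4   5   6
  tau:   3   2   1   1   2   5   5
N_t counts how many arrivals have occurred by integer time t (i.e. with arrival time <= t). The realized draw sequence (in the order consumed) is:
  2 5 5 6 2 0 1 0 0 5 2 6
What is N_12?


3

draw d_1=2: τ_1=1, arrival time A_1=1
draw d_2=5: τ_2=5, arrival time A_2=6
draw d_3=5: τ_3=5, arrival time A_3=11
draw d_4=6: τ_4=5, arrival time A_4=16
draw d_5=2: τ_5=1, arrival time A_5=17
draw d_6=0: τ_6=3, arrival time A_6=20
draw d_7=1: τ_7=2, arrival time A_7=22
draw d_8=0: τ_8=3, arrival time A_8=25
draw d_9=0: τ_9=3, arrival time A_9=28
draw d_10=5: τ_10=5, arrival time A_10=33
draw d_11=2: τ_11=1, arrival time A_11=34
draw d_12=6: τ_12=5, arrival time A_12=39
N_t over t=0..12: 0:0 1:1 2:1 3:1 4:1 5:1 6:2 7:2 8:2 9:2 10:2 11:3 12:3


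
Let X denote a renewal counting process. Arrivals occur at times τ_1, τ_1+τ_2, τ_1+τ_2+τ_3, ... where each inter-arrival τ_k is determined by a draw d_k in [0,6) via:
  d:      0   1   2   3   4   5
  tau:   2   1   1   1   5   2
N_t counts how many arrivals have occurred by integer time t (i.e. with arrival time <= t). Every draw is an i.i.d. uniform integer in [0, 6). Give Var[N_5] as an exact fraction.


Inter-arrival values over d=0..5: [2, 1, 1, 1, 5, 2]
Each d has probability 1/6, so the pmf of τ is: f(1) = 1/2, f(2) = 1/3, f(5) = 1/6
Let p_n(j) = P(N_n = j), with p_0 = [1]. Condition on τ_1: p_n(0) = P(τ > n), and for j >= 1, p_n(j) = Σ_{k<=n} f(k)·p_{n−k}(j−1)
p_1 = [1/2, 1/2]  (j = 0..1)
p_2 = [1/6, 7/12, 1/4]  (j = 0..2)
p_3 = [1/6, 1/4, 11/24, 1/8]  (j = 0..3)
p_4 = [1/6, 5/36, 23/72, 5/16, 1/16]  (j = 0..4)
p_5 = [0, 11/36, 11/72, 5/16, 19/96, 1/32]  (j = 0..5)
E[N_5] = Σ j·p_5(j) = 719/288;  E[N_5²] = Σ j²·p_5(j) = 737/96
Var[N_5] = 737/96 − (719/288)² = 119807/82944

119807/82944
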